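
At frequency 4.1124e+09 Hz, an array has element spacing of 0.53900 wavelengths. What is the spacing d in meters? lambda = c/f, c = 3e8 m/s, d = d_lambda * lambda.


lambda = c / f = 3.0000e+08 / 4.1124e+09 = 0.07295010 m
d = 0.53900 * 0.07295010 = 0.03932 m

0.03932 m


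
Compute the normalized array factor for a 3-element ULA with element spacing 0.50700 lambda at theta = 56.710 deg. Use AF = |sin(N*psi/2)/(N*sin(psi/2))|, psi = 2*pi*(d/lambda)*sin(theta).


psi = 2*pi*0.50700*sin(56.710 deg) = 2.662832 rad
AF = |sin(3*2.662832/2) / (3*sin(2.662832/2))| = 0.2584

0.2584


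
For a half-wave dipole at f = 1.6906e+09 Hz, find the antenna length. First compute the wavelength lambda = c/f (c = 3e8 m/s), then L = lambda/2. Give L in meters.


lambda = c / f = 3.0000e+08 / 1.6906e+09 = 0.1774518 m
L = lambda / 2 = 0.1774518 / 2 = 0.08873 m

0.08873 m


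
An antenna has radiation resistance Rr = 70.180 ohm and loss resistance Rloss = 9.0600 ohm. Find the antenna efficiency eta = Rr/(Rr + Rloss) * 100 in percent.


eta = 70.180 / (70.180 + 9.0600) * 100 = 88.57%

88.57%


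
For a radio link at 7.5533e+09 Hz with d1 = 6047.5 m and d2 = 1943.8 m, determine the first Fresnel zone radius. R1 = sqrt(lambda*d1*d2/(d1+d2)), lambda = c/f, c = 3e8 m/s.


lambda = c / f = 3.0000e+08 / 7.5533e+09 = 0.03971774 m
R1 = sqrt(0.03971774 * 6047.5 * 1943.8 / (6047.5 + 1943.8)) = 7.644 m

7.644 m


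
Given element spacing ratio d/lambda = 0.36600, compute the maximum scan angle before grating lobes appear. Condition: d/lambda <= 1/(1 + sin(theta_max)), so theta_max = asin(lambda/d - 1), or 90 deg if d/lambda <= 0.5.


lambda/d - 1 = 1/0.36600 - 1 = 1.732240 >= 1
d/lambda <= 0.5, so the array can scan to endfire without grating lobes: theta_max = 90 deg

90 deg


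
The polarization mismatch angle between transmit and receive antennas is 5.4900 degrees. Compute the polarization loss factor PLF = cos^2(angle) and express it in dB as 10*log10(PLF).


PLF_linear = cos^2(5.4900 deg) = 0.9908469
PLF_dB = 10 * log10(0.9908469) = -0.03993 dB

-0.03993 dB


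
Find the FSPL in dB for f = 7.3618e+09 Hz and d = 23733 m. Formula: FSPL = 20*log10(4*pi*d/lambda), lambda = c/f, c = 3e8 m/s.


lambda = c / f = 3.0000e+08 / 7.3618e+09 = 0.04075090 m
FSPL = 20 * log10(4*pi*23733/0.04075090) = 137.3 dB

137.3 dB


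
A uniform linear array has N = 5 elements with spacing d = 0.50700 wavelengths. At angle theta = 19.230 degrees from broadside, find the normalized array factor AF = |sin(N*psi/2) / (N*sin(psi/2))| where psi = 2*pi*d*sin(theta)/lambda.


psi = 2*pi*0.50700*sin(19.230 deg) = 1.049204 rad
AF = |sin(5*1.049204/2) / (5*sin(1.049204/2))| = 0.1979

0.1979


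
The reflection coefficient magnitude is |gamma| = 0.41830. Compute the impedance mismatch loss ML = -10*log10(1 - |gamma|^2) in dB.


ML = -10 * log10(1 - 0.41830^2) = -10 * log10(0.82502511) = 0.8353 dB

0.8353 dB


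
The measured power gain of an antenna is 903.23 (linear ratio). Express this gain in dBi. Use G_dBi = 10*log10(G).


G_dBi = 10 * log10(903.23) = 29.56 dBi

29.56 dBi


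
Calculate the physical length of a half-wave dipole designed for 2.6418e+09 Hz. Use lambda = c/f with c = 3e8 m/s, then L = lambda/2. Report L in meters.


lambda = c / f = 3.0000e+08 / 2.6418e+09 = 0.1135589 m
L = lambda / 2 = 0.1135589 / 2 = 0.05678 m

0.05678 m


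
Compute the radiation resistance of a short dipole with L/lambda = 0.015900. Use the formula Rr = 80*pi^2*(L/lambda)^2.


Rr = 80 * pi^2 * (0.015900)^2 = 80 * 9.869604 * 2.528100e-04 = 0.1996 ohm

0.1996 ohm


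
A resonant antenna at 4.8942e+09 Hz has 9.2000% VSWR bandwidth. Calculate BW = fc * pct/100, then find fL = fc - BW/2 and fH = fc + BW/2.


BW = 4.8942e+09 * 9.2000/100 = 4.502664e+08 Hz
fL = 4.8942e+09 - 4.502664e+08/2 = 4.669e+09 Hz
fH = 4.8942e+09 + 4.502664e+08/2 = 5.119e+09 Hz

BW=4.503e+08 Hz, fL=4.669e+09 Hz, fH=5.119e+09 Hz


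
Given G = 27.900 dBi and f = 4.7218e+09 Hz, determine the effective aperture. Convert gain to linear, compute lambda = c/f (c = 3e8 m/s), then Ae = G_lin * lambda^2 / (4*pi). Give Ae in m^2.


lambda = c / f = 3.0000e+08 / 4.7218e+09 = 0.06353509 m
G_linear = 10^(27.900/10) = 616.5950
Ae = G_linear * lambda^2 / (4*pi) = 616.5950 * 0.06353509^2 / (4*pi) = 0.1981 m^2

0.1981 m^2


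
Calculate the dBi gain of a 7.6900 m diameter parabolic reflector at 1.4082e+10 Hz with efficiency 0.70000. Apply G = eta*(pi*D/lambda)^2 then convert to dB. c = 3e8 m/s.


lambda = c / f = 3.0000e+08 / 1.4082e+10 = 0.02130379 m
G_linear = 0.70000 * (pi * 7.6900 / 0.02130379)^2 = 900195.3
G_dBi = 10 * log10(900195.3) = 59.54 dBi

59.54 dBi


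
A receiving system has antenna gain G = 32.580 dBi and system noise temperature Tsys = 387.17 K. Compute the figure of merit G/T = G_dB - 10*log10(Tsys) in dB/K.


G/T = 32.580 - 10*log10(387.17) = 32.580 - 25.87902 = 6.701 dB/K

6.701 dB/K


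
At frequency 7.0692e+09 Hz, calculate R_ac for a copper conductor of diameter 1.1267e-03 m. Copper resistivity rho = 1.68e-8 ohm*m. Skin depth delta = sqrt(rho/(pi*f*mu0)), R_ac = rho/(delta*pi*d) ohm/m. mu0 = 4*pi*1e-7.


delta = sqrt(1.68e-8 / (pi * 7.0692e+09 * 4*pi*1e-7)) = 7.758712e-07 m
R_ac = 1.68e-8 / (7.758712e-07 * pi * 1.1267e-03) = 6.117 ohm/m

6.117 ohm/m


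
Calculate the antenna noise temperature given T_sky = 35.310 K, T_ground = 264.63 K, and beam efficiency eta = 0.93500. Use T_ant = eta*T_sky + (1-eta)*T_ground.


T_ant = 0.93500 * 35.310 + (1 - 0.93500) * 264.63 = 50.22 K

50.22 K


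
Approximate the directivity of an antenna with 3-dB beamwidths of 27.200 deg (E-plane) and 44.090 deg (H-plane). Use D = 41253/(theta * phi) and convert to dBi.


D_linear = 41253 / (27.200 * 44.090) = 34.39906
D_dBi = 10 * log10(34.39906) = 15.37 dBi

15.37 dBi


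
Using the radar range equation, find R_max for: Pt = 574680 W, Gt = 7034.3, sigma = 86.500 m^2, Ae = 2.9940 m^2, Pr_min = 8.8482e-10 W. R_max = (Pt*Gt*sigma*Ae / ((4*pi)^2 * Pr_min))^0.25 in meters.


R^4 = 574680*7034.3*86.500*2.9940 / ((4*pi)^2 * 8.8482e-10) = 7.492732e+18
R_max = 7.492732e+18^0.25 = 52319 m

52319 m


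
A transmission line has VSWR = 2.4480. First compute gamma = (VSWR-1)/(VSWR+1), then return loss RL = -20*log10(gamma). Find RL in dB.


gamma = (2.4480 - 1) / (2.4480 + 1) = 0.4199536
RL = -20 * log10(0.4199536) = 7.536 dB

7.536 dB


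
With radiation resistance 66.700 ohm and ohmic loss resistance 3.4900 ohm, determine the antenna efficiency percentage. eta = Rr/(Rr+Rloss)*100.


eta = 66.700 / (66.700 + 3.4900) * 100 = 95.03%

95.03%


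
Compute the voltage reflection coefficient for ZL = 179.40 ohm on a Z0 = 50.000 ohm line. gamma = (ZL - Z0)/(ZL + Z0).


gamma = (179.40 - 50.000) / (179.40 + 50.000) = 0.5641

0.5641


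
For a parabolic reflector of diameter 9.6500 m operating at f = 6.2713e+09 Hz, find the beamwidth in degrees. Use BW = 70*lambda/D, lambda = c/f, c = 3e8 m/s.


lambda = c / f = 3.0000e+08 / 6.2713e+09 = 0.04783697 m
BW = 70 * 0.04783697 / 9.6500 = 0.3470 deg

0.3470 deg


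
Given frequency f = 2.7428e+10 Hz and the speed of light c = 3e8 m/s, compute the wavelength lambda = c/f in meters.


lambda = c / f = 3.0000e+08 / 2.7428e+10 = 0.01094 m

0.01094 m


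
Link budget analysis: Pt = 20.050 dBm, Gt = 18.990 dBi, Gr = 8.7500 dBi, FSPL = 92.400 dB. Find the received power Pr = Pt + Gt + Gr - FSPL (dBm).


Pr = 20.050 + 18.990 + 8.7500 - 92.400 = -44.61 dBm

-44.61 dBm


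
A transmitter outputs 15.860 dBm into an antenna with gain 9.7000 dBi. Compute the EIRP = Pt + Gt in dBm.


EIRP = Pt + Gt = 15.860 + 9.7000 = 25.56 dBm

25.56 dBm


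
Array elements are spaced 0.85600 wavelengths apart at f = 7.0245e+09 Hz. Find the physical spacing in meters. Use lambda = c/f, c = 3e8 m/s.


lambda = c / f = 3.0000e+08 / 7.0245e+09 = 0.04270767 m
d = 0.85600 * 0.04270767 = 0.03656 m

0.03656 m


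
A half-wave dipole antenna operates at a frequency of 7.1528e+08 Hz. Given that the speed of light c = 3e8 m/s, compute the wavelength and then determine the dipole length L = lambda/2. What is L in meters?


lambda = c / f = 3.0000e+08 / 7.1528e+08 = 0.4194162 m
L = lambda / 2 = 0.4194162 / 2 = 0.2097 m

0.2097 m


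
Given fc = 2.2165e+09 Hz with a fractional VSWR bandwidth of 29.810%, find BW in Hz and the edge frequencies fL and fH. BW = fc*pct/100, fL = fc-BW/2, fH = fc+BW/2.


BW = 2.2165e+09 * 29.810/100 = 6.607386e+08 Hz
fL = 2.2165e+09 - 6.607386e+08/2 = 1.886e+09 Hz
fH = 2.2165e+09 + 6.607386e+08/2 = 2.547e+09 Hz

BW=6.607e+08 Hz, fL=1.886e+09 Hz, fH=2.547e+09 Hz


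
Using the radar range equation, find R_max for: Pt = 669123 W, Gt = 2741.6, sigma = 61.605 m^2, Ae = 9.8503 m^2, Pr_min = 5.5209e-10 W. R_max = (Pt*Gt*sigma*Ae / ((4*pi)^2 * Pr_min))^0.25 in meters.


R^4 = 669123*2741.6*61.605*9.8503 / ((4*pi)^2 * 5.5209e-10) = 1.276868e+19
R_max = 1.276868e+19^0.25 = 59777 m

59777 m


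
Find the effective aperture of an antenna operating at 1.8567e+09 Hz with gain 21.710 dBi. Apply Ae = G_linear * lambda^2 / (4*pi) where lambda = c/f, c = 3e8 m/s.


lambda = c / f = 3.0000e+08 / 1.8567e+09 = 0.1615770 m
G_linear = 10^(21.710/10) = 148.2518
Ae = G_linear * lambda^2 / (4*pi) = 148.2518 * 0.1615770^2 / (4*pi) = 0.3080 m^2

0.3080 m^2


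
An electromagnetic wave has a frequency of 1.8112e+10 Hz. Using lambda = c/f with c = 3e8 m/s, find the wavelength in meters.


lambda = c / f = 3.0000e+08 / 1.8112e+10 = 0.01656 m

0.01656 m


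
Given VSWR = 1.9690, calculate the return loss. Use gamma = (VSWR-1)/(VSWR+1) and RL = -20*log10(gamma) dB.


gamma = (1.9690 - 1) / (1.9690 + 1) = 0.3263725
RL = -20 * log10(0.3263725) = 9.726 dB

9.726 dB


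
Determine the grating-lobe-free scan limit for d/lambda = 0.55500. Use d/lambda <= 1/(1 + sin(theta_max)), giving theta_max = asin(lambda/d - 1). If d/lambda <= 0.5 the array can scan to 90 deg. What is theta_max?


lambda/d - 1 = 1/0.55500 - 1 = 0.8018018
theta_max = asin(0.8018018) = 53.30 deg

53.30 deg


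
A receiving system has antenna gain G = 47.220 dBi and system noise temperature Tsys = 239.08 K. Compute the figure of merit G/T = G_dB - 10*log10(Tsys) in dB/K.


G/T = 47.220 - 10*log10(239.08) = 47.220 - 23.78543 = 23.43 dB/K

23.43 dB/K


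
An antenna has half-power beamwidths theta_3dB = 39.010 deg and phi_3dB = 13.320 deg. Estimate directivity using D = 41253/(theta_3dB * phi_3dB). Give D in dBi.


D_linear = 41253 / (39.010 * 13.320) = 79.39175
D_dBi = 10 * log10(79.39175) = 19.00 dBi

19.00 dBi


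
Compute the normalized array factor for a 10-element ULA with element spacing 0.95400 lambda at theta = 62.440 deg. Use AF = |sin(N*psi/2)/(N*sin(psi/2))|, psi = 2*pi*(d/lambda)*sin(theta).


psi = 2*pi*0.95400*sin(62.440 deg) = 5.313982 rad
AF = |sin(10*5.313982/2) / (10*sin(5.313982/2))| = 0.2127

0.2127


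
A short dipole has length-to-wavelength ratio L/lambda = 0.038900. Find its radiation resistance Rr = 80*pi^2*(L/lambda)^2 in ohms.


Rr = 80 * pi^2 * (0.038900)^2 = 80 * 9.869604 * 1.513210e-03 = 1.195 ohm

1.195 ohm


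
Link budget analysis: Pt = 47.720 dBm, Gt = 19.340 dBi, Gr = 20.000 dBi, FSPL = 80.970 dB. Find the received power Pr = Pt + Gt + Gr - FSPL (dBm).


Pr = 47.720 + 19.340 + 20.000 - 80.970 = 6.09 dBm

6.09 dBm


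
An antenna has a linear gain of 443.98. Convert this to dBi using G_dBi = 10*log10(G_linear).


G_dBi = 10 * log10(443.98) = 26.47 dBi

26.47 dBi


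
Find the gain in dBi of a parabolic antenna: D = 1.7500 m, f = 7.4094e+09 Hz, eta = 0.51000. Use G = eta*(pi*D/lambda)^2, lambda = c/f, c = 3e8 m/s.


lambda = c / f = 3.0000e+08 / 7.4094e+09 = 0.04048911 m
G_linear = 0.51000 * (pi * 1.7500 / 0.04048911)^2 = 9403.068
G_dBi = 10 * log10(9403.068) = 39.73 dBi

39.73 dBi


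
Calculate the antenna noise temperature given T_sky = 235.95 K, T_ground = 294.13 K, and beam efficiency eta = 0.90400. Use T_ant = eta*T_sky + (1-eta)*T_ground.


T_ant = 0.90400 * 235.95 + (1 - 0.90400) * 294.13 = 241.5 K

241.5 K


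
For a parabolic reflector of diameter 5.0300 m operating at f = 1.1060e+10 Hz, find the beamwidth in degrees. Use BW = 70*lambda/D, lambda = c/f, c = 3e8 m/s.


lambda = c / f = 3.0000e+08 / 1.1060e+10 = 0.02712477 m
BW = 70 * 0.02712477 / 5.0300 = 0.3775 deg

0.3775 deg


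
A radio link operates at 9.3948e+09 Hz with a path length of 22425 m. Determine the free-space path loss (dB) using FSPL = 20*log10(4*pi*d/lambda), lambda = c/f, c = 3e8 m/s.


lambda = c / f = 3.0000e+08 / 9.3948e+09 = 0.03193256 m
FSPL = 20 * log10(4*pi*22425/0.03193256) = 138.9 dB

138.9 dB


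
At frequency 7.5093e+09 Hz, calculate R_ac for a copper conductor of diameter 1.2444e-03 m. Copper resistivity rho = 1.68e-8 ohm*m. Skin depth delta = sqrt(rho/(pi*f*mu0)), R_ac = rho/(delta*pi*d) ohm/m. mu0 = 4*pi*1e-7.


delta = sqrt(1.68e-8 / (pi * 7.5093e+09 * 4*pi*1e-7)) = 7.527921e-07 m
R_ac = 1.68e-8 / (7.527921e-07 * pi * 1.2444e-03) = 5.709 ohm/m

5.709 ohm/m


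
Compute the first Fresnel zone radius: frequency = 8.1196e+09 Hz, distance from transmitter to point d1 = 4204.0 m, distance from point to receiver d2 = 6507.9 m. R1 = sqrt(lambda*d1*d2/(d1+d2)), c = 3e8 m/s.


lambda = c / f = 3.0000e+08 / 8.1196e+09 = 0.03694763 m
R1 = sqrt(0.03694763 * 4204.0 * 6507.9 / (4204.0 + 6507.9)) = 9.714 m

9.714 m


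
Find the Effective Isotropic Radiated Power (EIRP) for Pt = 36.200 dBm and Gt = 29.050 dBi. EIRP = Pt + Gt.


EIRP = Pt + Gt = 36.200 + 29.050 = 65.25 dBm

65.25 dBm


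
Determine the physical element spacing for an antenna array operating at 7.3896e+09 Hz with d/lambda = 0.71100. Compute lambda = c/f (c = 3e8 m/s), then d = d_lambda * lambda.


lambda = c / f = 3.0000e+08 / 7.3896e+09 = 0.04059760 m
d = 0.71100 * 0.04059760 = 0.02886 m

0.02886 m


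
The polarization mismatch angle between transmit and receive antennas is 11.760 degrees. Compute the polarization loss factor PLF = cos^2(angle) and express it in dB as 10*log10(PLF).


PLF_linear = cos^2(11.760 deg) = 0.9584604
PLF_dB = 10 * log10(0.9584604) = -0.1843 dB

-0.1843 dB


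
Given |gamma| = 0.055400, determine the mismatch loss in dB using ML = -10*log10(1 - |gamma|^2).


ML = -10 * log10(1 - 0.055400^2) = -10 * log10(0.99693084) = 0.01335 dB

0.01335 dB


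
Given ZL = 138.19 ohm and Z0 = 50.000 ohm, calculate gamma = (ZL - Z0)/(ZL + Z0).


gamma = (138.19 - 50.000) / (138.19 + 50.000) = 0.4686

0.4686


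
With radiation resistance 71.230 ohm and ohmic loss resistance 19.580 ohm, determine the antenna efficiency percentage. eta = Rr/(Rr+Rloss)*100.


eta = 71.230 / (71.230 + 19.580) * 100 = 78.44%

78.44%


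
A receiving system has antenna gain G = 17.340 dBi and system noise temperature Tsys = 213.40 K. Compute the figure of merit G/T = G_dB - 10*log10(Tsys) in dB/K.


G/T = 17.340 - 10*log10(213.40) = 17.340 - 23.29194 = -5.952 dB/K

-5.952 dB/K


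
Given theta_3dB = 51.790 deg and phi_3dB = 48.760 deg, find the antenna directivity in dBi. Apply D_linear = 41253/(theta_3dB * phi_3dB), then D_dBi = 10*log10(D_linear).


D_linear = 41253 / (51.790 * 48.760) = 16.33601
D_dBi = 10 * log10(16.33601) = 12.13 dBi

12.13 dBi


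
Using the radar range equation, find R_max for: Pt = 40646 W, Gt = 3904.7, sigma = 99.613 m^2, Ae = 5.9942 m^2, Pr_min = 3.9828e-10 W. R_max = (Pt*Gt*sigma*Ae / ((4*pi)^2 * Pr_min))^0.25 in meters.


R^4 = 40646*3904.7*99.613*5.9942 / ((4*pi)^2 * 3.9828e-10) = 1.506761e+18
R_max = 1.506761e+18^0.25 = 35036 m

35036 m


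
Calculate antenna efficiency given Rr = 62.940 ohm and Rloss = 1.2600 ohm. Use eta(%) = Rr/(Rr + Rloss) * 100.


eta = 62.940 / (62.940 + 1.2600) * 100 = 98.04%

98.04%


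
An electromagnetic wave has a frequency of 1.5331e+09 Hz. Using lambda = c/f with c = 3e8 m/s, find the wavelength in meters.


lambda = c / f = 3.0000e+08 / 1.5331e+09 = 0.1957 m

0.1957 m


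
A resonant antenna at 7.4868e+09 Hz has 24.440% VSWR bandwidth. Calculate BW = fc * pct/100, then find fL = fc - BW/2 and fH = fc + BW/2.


BW = 7.4868e+09 * 24.440/100 = 1.829774e+09 Hz
fL = 7.4868e+09 - 1.829774e+09/2 = 6.572e+09 Hz
fH = 7.4868e+09 + 1.829774e+09/2 = 8.402e+09 Hz

BW=1.830e+09 Hz, fL=6.572e+09 Hz, fH=8.402e+09 Hz


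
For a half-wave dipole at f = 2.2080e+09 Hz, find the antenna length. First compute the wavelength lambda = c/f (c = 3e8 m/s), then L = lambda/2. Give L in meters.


lambda = c / f = 3.0000e+08 / 2.2080e+09 = 0.1358696 m
L = lambda / 2 = 0.1358696 / 2 = 0.06793 m

0.06793 m


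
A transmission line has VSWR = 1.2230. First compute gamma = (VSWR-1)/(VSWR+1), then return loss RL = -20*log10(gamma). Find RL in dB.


gamma = (1.2230 - 1) / (1.2230 + 1) = 0.1003149
RL = -20 * log10(0.1003149) = 19.97 dB

19.97 dB


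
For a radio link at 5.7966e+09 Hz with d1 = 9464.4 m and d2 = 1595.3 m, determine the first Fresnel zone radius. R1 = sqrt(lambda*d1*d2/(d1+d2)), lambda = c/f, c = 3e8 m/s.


lambda = c / f = 3.0000e+08 / 5.7966e+09 = 0.05175448 m
R1 = sqrt(0.05175448 * 9464.4 * 1595.3 / (9464.4 + 1595.3)) = 8.406 m

8.406 m


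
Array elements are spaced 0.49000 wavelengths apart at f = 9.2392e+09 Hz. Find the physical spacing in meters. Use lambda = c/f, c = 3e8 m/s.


lambda = c / f = 3.0000e+08 / 9.2392e+09 = 0.03247034 m
d = 0.49000 * 0.03247034 = 0.01591 m

0.01591 m


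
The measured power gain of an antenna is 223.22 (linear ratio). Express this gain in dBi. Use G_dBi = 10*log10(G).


G_dBi = 10 * log10(223.22) = 23.49 dBi

23.49 dBi


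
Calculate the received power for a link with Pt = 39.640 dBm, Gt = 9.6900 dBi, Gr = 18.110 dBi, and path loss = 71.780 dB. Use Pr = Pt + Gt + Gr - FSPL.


Pr = 39.640 + 9.6900 + 18.110 - 71.780 = -4.34 dBm

-4.34 dBm


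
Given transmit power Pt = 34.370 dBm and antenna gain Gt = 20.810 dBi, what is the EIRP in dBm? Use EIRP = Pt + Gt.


EIRP = Pt + Gt = 34.370 + 20.810 = 55.18 dBm

55.18 dBm


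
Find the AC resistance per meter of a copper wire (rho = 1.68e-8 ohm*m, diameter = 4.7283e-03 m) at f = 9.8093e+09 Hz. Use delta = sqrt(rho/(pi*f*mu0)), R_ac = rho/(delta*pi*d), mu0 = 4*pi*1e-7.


delta = sqrt(1.68e-8 / (pi * 9.8093e+09 * 4*pi*1e-7)) = 6.586516e-07 m
R_ac = 1.68e-8 / (6.586516e-07 * pi * 4.7283e-03) = 1.717 ohm/m

1.717 ohm/m


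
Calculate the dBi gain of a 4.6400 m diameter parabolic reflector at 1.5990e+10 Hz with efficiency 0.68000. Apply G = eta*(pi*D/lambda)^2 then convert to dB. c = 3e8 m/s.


lambda = c / f = 3.0000e+08 / 1.5990e+10 = 0.01876173 m
G_linear = 0.68000 * (pi * 4.6400 / 0.01876173)^2 = 410486.5
G_dBi = 10 * log10(410486.5) = 56.13 dBi

56.13 dBi


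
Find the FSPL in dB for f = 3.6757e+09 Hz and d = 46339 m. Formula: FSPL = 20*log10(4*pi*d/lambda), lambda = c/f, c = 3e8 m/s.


lambda = c / f = 3.0000e+08 / 3.6757e+09 = 0.08161711 m
FSPL = 20 * log10(4*pi*46339/0.08161711) = 137.1 dB

137.1 dB


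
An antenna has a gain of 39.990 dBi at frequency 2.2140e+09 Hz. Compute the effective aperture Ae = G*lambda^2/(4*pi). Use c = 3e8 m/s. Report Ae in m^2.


lambda = c / f = 3.0000e+08 / 2.2140e+09 = 0.1355014 m
G_linear = 10^(39.990/10) = 9977.001
Ae = G_linear * lambda^2 / (4*pi) = 9977.001 * 0.1355014^2 / (4*pi) = 14.58 m^2

14.58 m^2


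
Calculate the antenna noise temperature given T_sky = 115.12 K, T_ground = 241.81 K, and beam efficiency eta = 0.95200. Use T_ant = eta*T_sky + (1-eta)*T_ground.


T_ant = 0.95200 * 115.12 + (1 - 0.95200) * 241.81 = 121.2 K

121.2 K


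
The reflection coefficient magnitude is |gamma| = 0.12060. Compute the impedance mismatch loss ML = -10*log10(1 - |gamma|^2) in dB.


ML = -10 * log10(1 - 0.12060^2) = -10 * log10(0.98545564) = 0.06363 dB

0.06363 dB


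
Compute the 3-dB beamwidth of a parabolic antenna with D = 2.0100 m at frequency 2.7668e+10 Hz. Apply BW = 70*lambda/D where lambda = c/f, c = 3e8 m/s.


lambda = c / f = 3.0000e+08 / 2.7668e+10 = 0.01084285 m
BW = 70 * 0.01084285 / 2.0100 = 0.3776 deg

0.3776 deg


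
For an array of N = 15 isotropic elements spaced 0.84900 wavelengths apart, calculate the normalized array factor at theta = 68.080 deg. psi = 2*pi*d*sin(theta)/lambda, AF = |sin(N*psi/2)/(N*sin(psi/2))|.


psi = 2*pi*0.84900*sin(68.080 deg) = 4.948777 rad
AF = |sin(15*4.948777/2) / (15*sin(4.948777/2))| = 0.05934

0.05934


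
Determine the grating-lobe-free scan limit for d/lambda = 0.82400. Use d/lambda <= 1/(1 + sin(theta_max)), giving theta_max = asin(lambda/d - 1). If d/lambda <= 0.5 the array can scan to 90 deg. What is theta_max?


lambda/d - 1 = 1/0.82400 - 1 = 0.2135922
theta_max = asin(0.2135922) = 12.33 deg

12.33 deg


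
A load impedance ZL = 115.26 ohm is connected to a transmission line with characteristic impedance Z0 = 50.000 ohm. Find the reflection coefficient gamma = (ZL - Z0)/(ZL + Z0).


gamma = (115.26 - 50.000) / (115.26 + 50.000) = 0.3949

0.3949


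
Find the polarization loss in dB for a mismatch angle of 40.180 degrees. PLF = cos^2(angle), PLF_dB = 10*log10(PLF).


PLF_linear = cos^2(40.180 deg) = 0.5837285
PLF_dB = 10 * log10(0.5837285) = -2.338 dB

-2.338 dB


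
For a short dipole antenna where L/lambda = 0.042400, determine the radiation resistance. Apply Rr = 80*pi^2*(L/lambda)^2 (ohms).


Rr = 80 * pi^2 * (0.042400)^2 = 80 * 9.869604 * 1.797760e-03 = 1.419 ohm

1.419 ohm


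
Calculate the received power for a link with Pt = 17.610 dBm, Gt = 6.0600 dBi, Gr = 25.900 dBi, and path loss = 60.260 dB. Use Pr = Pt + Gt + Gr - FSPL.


Pr = 17.610 + 6.0600 + 25.900 - 60.260 = -10.69 dBm

-10.69 dBm


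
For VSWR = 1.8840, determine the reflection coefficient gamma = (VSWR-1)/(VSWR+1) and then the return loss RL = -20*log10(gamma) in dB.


gamma = (1.8840 - 1) / (1.8840 + 1) = 0.3065187
RL = -20 * log10(0.3065187) = 10.27 dB

10.27 dB


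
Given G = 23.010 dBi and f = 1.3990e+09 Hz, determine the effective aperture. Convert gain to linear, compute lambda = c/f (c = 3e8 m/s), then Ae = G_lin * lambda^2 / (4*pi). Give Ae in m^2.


lambda = c / f = 3.0000e+08 / 1.3990e+09 = 0.2144389 m
G_linear = 10^(23.010/10) = 199.9862
Ae = G_linear * lambda^2 / (4*pi) = 199.9862 * 0.2144389^2 / (4*pi) = 0.7318 m^2

0.7318 m^2


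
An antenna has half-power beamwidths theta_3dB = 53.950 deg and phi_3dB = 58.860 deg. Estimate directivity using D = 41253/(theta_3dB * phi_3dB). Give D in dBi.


D_linear = 41253 / (53.950 * 58.860) = 12.99104
D_dBi = 10 * log10(12.99104) = 11.14 dBi

11.14 dBi


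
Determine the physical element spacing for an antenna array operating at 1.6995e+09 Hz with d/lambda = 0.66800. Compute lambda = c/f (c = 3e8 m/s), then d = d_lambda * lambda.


lambda = c / f = 3.0000e+08 / 1.6995e+09 = 0.1765225 m
d = 0.66800 * 0.1765225 = 0.1179 m

0.1179 m


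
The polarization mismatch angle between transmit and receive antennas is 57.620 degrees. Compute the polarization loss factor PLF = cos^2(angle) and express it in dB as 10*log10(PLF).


PLF_linear = cos^2(57.620 deg) = 0.2867946
PLF_dB = 10 * log10(0.2867946) = -5.424 dB

-5.424 dB


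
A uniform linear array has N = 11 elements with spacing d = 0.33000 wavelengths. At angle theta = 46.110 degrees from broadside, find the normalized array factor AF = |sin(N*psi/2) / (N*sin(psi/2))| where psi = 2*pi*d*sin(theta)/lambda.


psi = 2*pi*0.33000*sin(46.110 deg) = 1.494278 rad
AF = |sin(11*1.494278/2) / (11*sin(1.494278/2))| = 0.1250

0.1250


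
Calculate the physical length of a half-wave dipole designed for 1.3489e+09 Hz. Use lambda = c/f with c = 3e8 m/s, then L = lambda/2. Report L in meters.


lambda = c / f = 3.0000e+08 / 1.3489e+09 = 0.2224034 m
L = lambda / 2 = 0.2224034 / 2 = 0.1112 m

0.1112 m


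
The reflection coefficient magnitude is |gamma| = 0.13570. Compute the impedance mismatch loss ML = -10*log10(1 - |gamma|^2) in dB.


ML = -10 * log10(1 - 0.13570^2) = -10 * log10(0.98158551) = 0.08072 dB

0.08072 dB


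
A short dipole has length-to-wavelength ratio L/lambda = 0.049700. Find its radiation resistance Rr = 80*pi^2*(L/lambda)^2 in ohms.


Rr = 80 * pi^2 * (0.049700)^2 = 80 * 9.869604 * 2.470090e-03 = 1.950 ohm

1.950 ohm


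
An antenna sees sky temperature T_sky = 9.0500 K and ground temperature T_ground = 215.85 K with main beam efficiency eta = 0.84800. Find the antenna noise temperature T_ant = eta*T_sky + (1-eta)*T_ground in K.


T_ant = 0.84800 * 9.0500 + (1 - 0.84800) * 215.85 = 40.48 K

40.48 K


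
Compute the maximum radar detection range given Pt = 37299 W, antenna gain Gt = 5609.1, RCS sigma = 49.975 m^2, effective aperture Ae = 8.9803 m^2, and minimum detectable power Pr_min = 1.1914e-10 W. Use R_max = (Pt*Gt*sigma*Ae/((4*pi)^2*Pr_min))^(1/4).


R^4 = 37299*5609.1*49.975*8.9803 / ((4*pi)^2 * 1.1914e-10) = 4.990645e+18
R_max = 4.990645e+18^0.25 = 47265 m

47265 m


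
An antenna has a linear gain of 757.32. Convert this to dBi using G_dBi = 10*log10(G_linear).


G_dBi = 10 * log10(757.32) = 28.79 dBi

28.79 dBi


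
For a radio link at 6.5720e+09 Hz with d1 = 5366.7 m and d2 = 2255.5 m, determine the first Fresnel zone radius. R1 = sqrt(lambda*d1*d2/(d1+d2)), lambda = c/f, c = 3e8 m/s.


lambda = c / f = 3.0000e+08 / 6.5720e+09 = 0.04564820 m
R1 = sqrt(0.04564820 * 5366.7 * 2255.5 / (5366.7 + 2255.5)) = 8.514 m

8.514 m


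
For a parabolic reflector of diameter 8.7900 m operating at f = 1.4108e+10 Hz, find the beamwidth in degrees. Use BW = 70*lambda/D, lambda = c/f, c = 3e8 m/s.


lambda = c / f = 3.0000e+08 / 1.4108e+10 = 0.02126453 m
BW = 70 * 0.02126453 / 8.7900 = 0.1693 deg

0.1693 deg


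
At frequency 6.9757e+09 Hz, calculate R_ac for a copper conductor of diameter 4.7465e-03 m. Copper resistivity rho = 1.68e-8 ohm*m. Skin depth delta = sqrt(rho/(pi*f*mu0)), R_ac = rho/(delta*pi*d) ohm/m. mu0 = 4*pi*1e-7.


delta = sqrt(1.68e-8 / (pi * 6.9757e+09 * 4*pi*1e-7)) = 7.810537e-07 m
R_ac = 1.68e-8 / (7.810537e-07 * pi * 4.7465e-03) = 1.442 ohm/m

1.442 ohm/m


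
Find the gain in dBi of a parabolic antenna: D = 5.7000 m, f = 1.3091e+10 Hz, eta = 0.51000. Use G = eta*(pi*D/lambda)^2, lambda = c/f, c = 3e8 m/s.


lambda = c / f = 3.0000e+08 / 1.3091e+10 = 0.02291651 m
G_linear = 0.51000 * (pi * 5.7000 / 0.02291651)^2 = 311402.9
G_dBi = 10 * log10(311402.9) = 54.93 dBi

54.93 dBi


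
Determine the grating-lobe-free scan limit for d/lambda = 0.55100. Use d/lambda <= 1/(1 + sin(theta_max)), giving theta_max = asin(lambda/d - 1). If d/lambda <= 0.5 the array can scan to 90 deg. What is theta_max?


lambda/d - 1 = 1/0.55100 - 1 = 0.8148820
theta_max = asin(0.8148820) = 54.58 deg

54.58 deg


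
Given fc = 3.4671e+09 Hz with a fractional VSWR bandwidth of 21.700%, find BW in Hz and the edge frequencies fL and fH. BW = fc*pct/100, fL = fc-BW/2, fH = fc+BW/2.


BW = 3.4671e+09 * 21.700/100 = 7.523607e+08 Hz
fL = 3.4671e+09 - 7.523607e+08/2 = 3.091e+09 Hz
fH = 3.4671e+09 + 7.523607e+08/2 = 3.843e+09 Hz

BW=7.524e+08 Hz, fL=3.091e+09 Hz, fH=3.843e+09 Hz


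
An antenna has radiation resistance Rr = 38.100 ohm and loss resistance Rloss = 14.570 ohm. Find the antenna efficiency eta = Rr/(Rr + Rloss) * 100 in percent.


eta = 38.100 / (38.100 + 14.570) * 100 = 72.34%

72.34%


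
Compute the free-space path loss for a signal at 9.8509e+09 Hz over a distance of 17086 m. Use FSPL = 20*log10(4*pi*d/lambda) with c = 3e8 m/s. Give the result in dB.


lambda = c / f = 3.0000e+08 / 9.8509e+09 = 0.03045407 m
FSPL = 20 * log10(4*pi*17086/0.03045407) = 137.0 dB

137.0 dB


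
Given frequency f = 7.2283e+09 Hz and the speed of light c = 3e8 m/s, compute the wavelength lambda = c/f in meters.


lambda = c / f = 3.0000e+08 / 7.2283e+09 = 0.04150 m

0.04150 m


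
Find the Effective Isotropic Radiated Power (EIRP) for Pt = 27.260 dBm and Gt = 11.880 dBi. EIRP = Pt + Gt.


EIRP = Pt + Gt = 27.260 + 11.880 = 39.14 dBm

39.14 dBm


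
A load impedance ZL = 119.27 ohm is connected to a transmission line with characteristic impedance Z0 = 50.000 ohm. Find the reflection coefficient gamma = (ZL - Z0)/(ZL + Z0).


gamma = (119.27 - 50.000) / (119.27 + 50.000) = 0.4092

0.4092


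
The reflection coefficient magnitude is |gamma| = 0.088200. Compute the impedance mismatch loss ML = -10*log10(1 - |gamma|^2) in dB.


ML = -10 * log10(1 - 0.088200^2) = -10 * log10(0.99222076) = 0.03392 dB

0.03392 dB


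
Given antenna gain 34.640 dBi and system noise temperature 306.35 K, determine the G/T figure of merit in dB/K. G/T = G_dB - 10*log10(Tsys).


G/T = 34.640 - 10*log10(306.35) = 34.640 - 24.86218 = 9.778 dB/K

9.778 dB/K


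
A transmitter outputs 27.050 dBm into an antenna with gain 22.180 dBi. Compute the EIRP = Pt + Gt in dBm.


EIRP = Pt + Gt = 27.050 + 22.180 = 49.23 dBm

49.23 dBm


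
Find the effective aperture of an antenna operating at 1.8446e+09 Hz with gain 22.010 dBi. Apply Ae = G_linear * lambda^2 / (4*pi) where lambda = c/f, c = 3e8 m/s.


lambda = c / f = 3.0000e+08 / 1.8446e+09 = 0.1626369 m
G_linear = 10^(22.010/10) = 158.8547
Ae = G_linear * lambda^2 / (4*pi) = 158.8547 * 0.1626369^2 / (4*pi) = 0.3344 m^2

0.3344 m^2


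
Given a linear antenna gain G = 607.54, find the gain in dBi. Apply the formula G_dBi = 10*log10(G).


G_dBi = 10 * log10(607.54) = 27.84 dBi

27.84 dBi


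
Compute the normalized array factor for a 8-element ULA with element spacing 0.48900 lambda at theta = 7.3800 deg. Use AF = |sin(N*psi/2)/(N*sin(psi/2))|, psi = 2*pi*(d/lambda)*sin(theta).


psi = 2*pi*0.48900*sin(7.3800 deg) = 0.3946580 rad
AF = |sin(8*0.3946580/2) / (8*sin(0.3946580/2))| = 0.6376

0.6376


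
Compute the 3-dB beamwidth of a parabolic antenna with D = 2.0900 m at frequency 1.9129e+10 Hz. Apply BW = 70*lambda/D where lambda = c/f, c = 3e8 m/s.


lambda = c / f = 3.0000e+08 / 1.9129e+10 = 0.01568299 m
BW = 70 * 0.01568299 / 2.0900 = 0.5253 deg

0.5253 deg


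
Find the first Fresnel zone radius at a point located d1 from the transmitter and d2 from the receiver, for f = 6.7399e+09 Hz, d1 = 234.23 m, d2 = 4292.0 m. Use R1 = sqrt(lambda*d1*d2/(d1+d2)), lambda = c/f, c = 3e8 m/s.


lambda = c / f = 3.0000e+08 / 6.7399e+09 = 0.04451105 m
R1 = sqrt(0.04451105 * 234.23 * 4292.0 / (234.23 + 4292.0)) = 3.144 m

3.144 m


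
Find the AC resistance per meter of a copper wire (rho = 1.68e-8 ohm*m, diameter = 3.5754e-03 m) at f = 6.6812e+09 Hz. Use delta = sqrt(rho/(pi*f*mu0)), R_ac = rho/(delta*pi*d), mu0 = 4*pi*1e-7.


delta = sqrt(1.68e-8 / (pi * 6.6812e+09 * 4*pi*1e-7)) = 7.980820e-07 m
R_ac = 1.68e-8 / (7.980820e-07 * pi * 3.5754e-03) = 1.874 ohm/m

1.874 ohm/m


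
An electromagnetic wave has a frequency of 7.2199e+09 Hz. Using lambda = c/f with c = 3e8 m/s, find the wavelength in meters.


lambda = c / f = 3.0000e+08 / 7.2199e+09 = 0.04155 m

0.04155 m


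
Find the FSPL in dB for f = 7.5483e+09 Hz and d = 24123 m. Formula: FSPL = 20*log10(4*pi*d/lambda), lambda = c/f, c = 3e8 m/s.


lambda = c / f = 3.0000e+08 / 7.5483e+09 = 0.03974405 m
FSPL = 20 * log10(4*pi*24123/0.03974405) = 137.6 dB

137.6 dB


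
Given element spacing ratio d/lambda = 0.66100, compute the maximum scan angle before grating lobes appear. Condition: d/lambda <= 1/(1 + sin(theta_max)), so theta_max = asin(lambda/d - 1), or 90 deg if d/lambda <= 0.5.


lambda/d - 1 = 1/0.66100 - 1 = 0.5128593
theta_max = asin(0.5128593) = 30.85 deg

30.85 deg


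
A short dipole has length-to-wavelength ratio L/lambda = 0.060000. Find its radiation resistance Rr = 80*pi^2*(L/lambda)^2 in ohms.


Rr = 80 * pi^2 * (0.060000)^2 = 80 * 9.869604 * 3.600000e-03 = 2.842 ohm

2.842 ohm


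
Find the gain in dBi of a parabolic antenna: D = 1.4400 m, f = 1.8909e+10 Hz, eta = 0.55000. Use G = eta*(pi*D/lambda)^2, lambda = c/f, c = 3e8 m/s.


lambda = c / f = 3.0000e+08 / 1.8909e+10 = 0.01586546 m
G_linear = 0.55000 * (pi * 1.4400 / 0.01586546)^2 = 44717.97
G_dBi = 10 * log10(44717.97) = 46.50 dBi

46.50 dBi


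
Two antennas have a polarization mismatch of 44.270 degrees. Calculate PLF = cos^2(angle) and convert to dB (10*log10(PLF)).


PLF_linear = cos^2(44.270 deg) = 0.5127395
PLF_dB = 10 * log10(0.5127395) = -2.901 dB

-2.901 dB


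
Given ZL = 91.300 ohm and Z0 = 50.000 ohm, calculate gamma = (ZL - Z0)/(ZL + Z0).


gamma = (91.300 - 50.000) / (91.300 + 50.000) = 0.2923

0.2923


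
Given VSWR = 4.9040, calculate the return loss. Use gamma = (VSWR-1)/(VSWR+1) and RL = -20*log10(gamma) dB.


gamma = (4.9040 - 1) / (4.9040 + 1) = 0.6612466
RL = -20 * log10(0.6612466) = 3.593 dB

3.593 dB


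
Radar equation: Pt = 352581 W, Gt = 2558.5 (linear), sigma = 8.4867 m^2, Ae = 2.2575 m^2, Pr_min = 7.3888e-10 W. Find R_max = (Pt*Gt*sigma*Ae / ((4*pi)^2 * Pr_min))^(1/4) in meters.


R^4 = 352581*2558.5*8.4867*2.2575 / ((4*pi)^2 * 7.3888e-10) = 1.481212e+17
R_max = 1.481212e+17^0.25 = 19618 m

19618 m


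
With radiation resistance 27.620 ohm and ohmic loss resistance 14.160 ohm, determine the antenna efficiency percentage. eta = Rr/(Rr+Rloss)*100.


eta = 27.620 / (27.620 + 14.160) * 100 = 66.11%

66.11%


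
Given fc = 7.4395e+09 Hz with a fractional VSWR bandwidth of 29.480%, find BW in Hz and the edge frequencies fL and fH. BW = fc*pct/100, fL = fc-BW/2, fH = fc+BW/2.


BW = 7.4395e+09 * 29.480/100 = 2.193165e+09 Hz
fL = 7.4395e+09 - 2.193165e+09/2 = 6.343e+09 Hz
fH = 7.4395e+09 + 2.193165e+09/2 = 8.536e+09 Hz

BW=2.193e+09 Hz, fL=6.343e+09 Hz, fH=8.536e+09 Hz


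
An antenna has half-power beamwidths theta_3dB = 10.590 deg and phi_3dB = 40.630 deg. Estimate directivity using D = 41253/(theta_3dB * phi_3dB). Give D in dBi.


D_linear = 41253 / (10.590 * 40.630) = 95.87663
D_dBi = 10 * log10(95.87663) = 19.82 dBi

19.82 dBi


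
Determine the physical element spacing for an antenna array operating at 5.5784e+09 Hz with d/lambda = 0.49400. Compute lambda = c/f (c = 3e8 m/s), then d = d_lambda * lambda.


lambda = c / f = 3.0000e+08 / 5.5784e+09 = 0.05377886 m
d = 0.49400 * 0.05377886 = 0.02657 m

0.02657 m


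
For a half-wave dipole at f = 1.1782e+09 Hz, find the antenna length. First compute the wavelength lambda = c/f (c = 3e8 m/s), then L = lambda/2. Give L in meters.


lambda = c / f = 3.0000e+08 / 1.1782e+09 = 0.2546257 m
L = lambda / 2 = 0.2546257 / 2 = 0.1273 m

0.1273 m


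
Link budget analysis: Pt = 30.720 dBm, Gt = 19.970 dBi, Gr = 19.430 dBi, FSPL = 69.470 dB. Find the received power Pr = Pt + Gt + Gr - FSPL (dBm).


Pr = 30.720 + 19.970 + 19.430 - 69.470 = 0.65 dBm

0.65 dBm


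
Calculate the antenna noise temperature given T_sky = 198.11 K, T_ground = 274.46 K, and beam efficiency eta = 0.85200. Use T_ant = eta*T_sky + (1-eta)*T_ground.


T_ant = 0.85200 * 198.11 + (1 - 0.85200) * 274.46 = 209.4 K

209.4 K


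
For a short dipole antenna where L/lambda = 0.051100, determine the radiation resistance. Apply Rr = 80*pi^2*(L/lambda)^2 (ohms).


Rr = 80 * pi^2 * (0.051100)^2 = 80 * 9.869604 * 2.611210e-03 = 2.062 ohm

2.062 ohm


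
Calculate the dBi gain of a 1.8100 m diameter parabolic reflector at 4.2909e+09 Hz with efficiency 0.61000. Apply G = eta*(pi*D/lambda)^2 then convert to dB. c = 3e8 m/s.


lambda = c / f = 3.0000e+08 / 4.2909e+09 = 0.06991540 m
G_linear = 0.61000 * (pi * 1.8100 / 0.06991540)^2 = 4034.977
G_dBi = 10 * log10(4034.977) = 36.06 dBi

36.06 dBi


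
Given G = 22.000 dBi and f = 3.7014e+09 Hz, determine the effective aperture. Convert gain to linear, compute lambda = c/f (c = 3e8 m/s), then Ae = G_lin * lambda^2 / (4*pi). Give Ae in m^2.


lambda = c / f = 3.0000e+08 / 3.7014e+09 = 0.08105041 m
G_linear = 10^(22.000/10) = 158.4893
Ae = G_linear * lambda^2 / (4*pi) = 158.4893 * 0.08105041^2 / (4*pi) = 0.08285 m^2

0.08285 m^2


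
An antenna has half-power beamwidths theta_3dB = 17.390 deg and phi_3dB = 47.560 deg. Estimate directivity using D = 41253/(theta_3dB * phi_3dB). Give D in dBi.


D_linear = 41253 / (17.390 * 47.560) = 49.87858
D_dBi = 10 * log10(49.87858) = 16.98 dBi

16.98 dBi


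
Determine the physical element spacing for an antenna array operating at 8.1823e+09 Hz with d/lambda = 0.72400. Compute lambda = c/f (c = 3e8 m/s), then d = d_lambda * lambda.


lambda = c / f = 3.0000e+08 / 8.1823e+09 = 0.03666451 m
d = 0.72400 * 0.03666451 = 0.02655 m

0.02655 m


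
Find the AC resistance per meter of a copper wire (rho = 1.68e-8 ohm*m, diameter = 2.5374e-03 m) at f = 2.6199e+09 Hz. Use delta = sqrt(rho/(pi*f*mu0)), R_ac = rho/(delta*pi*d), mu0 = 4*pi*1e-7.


delta = sqrt(1.68e-8 / (pi * 2.6199e+09 * 4*pi*1e-7)) = 1.274478e-06 m
R_ac = 1.68e-8 / (1.274478e-06 * pi * 2.5374e-03) = 1.654 ohm/m

1.654 ohm/m


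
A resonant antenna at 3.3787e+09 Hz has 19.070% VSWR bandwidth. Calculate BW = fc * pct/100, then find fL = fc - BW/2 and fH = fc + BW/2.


BW = 3.3787e+09 * 19.070/100 = 6.443181e+08 Hz
fL = 3.3787e+09 - 6.443181e+08/2 = 3.057e+09 Hz
fH = 3.3787e+09 + 6.443181e+08/2 = 3.701e+09 Hz

BW=6.443e+08 Hz, fL=3.057e+09 Hz, fH=3.701e+09 Hz


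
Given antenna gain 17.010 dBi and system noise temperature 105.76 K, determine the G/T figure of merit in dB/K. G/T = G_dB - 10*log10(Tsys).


G/T = 17.010 - 10*log10(105.76) = 17.010 - 20.24321 = -3.233 dB/K

-3.233 dB/K


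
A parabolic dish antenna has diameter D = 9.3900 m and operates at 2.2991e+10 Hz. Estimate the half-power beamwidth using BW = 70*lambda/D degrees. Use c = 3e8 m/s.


lambda = c / f = 3.0000e+08 / 2.2991e+10 = 0.01304858 m
BW = 70 * 0.01304858 / 9.3900 = 0.09727 deg

0.09727 deg


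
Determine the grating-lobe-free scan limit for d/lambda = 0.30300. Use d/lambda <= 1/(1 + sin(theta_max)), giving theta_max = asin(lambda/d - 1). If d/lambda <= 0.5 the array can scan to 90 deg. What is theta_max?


lambda/d - 1 = 1/0.30300 - 1 = 2.300330 >= 1
d/lambda <= 0.5, so the array can scan to endfire without grating lobes: theta_max = 90 deg

90 deg


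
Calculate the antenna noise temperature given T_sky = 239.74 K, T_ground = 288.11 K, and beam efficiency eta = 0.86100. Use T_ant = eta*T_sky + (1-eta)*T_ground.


T_ant = 0.86100 * 239.74 + (1 - 0.86100) * 288.11 = 246.5 K

246.5 K


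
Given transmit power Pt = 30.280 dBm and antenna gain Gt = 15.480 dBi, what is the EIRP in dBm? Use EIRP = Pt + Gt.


EIRP = Pt + Gt = 30.280 + 15.480 = 45.76 dBm

45.76 dBm


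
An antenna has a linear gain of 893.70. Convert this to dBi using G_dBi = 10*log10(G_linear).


G_dBi = 10 * log10(893.70) = 29.51 dBi

29.51 dBi


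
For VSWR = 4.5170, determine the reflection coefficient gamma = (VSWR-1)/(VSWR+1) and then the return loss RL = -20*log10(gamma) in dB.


gamma = (4.5170 - 1) / (4.5170 + 1) = 0.6374841
RL = -20 * log10(0.6374841) = 3.911 dB

3.911 dB


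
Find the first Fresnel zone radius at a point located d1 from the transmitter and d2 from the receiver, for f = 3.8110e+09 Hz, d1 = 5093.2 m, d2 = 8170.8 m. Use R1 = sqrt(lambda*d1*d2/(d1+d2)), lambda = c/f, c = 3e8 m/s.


lambda = c / f = 3.0000e+08 / 3.8110e+09 = 0.07871950 m
R1 = sqrt(0.07871950 * 5093.2 * 8170.8 / (5093.2 + 8170.8)) = 15.72 m

15.72 m


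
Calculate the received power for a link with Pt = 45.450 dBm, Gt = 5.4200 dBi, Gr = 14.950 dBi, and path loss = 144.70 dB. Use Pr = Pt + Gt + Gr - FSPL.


Pr = 45.450 + 5.4200 + 14.950 - 144.70 = -78.88 dBm

-78.88 dBm


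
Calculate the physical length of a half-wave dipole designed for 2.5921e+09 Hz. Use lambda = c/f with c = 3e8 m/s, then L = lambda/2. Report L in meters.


lambda = c / f = 3.0000e+08 / 2.5921e+09 = 0.1157363 m
L = lambda / 2 = 0.1157363 / 2 = 0.05787 m

0.05787 m


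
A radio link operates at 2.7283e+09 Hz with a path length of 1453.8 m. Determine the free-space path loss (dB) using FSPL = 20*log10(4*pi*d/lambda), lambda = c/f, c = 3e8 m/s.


lambda = c / f = 3.0000e+08 / 2.7283e+09 = 0.1099586 m
FSPL = 20 * log10(4*pi*1453.8/0.1099586) = 104.4 dB

104.4 dB
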